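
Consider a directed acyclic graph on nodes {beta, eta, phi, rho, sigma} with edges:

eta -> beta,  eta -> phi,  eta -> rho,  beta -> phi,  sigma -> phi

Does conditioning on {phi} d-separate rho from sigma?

No — rho and sigma are not d-separated given {phi}.

Enumerating the 2 paths from rho to sigma and testing each for blocking by {phi}:
  1. rho ← eta → phi ← sigma — eta:fork[open]; phi:collider[open] ⇒ active
  2. rho ← eta → beta → phi ← sigma — eta:fork[open]; beta:chain[open]; phi:collider[open] ⇒ active
Since the path rho ← eta → phi ← sigma is active, rho and sigma are not d-separated given {phi}.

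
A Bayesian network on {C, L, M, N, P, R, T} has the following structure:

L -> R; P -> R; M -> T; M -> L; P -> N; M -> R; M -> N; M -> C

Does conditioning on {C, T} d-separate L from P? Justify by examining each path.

There are 4 undirected paths between L and P; checking each against the conditioning set {C, T}:
Path 1: L → R ← M → N ← P
  R is a collider here and neither R nor any of its descendants is conditioned on, so the collider stays closed — the path is blocked at R.
Path 2: L → R ← P
  R is a collider here and neither R nor any of its descendants is conditioned on, so the collider stays closed — the path is blocked at R.
Path 3: L ← M → R ← P
  R is a collider here and neither R nor any of its descendants is conditioned on, so the collider stays closed — the path is blocked at R.
Path 4: L ← M → N ← P
  N is a collider here and neither N nor any of its descendants is conditioned on, so the collider stays closed — the path is blocked at N.
Every path is blocked, so L and P are d-separated given {C, T}.

Yes — L and P are d-separated given {C, T}.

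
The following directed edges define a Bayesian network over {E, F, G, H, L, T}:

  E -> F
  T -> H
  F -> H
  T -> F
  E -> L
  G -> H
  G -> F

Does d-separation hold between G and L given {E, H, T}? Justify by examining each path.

Yes

3 paths connect G and L; each must be blocked for d-separation to hold:
  1. G → H ← T → F ← E → L — H:collider[open]; T:fork[blocks]; F:collider[open]; E:fork[blocks] ⇒ blocked
  2. G → H ← F ← E → L — H:collider[open]; F:chain[open]; E:fork[blocks] ⇒ blocked
  3. G → F ← E → L — F:collider[open]; E:fork[blocks] ⇒ blocked
Since every path is blocked, d-separation holds.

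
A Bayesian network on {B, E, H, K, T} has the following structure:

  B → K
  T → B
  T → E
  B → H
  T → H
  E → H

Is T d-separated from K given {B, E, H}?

We examine all 3 paths between T and K:
  1. T → B → K — B:chain[blocks] ⇒ blocked
  2. T → H ← B → K — H:collider[open]; B:fork[blocks] ⇒ blocked
  3. T → E → H ← B → K — E:chain[blocks]; H:collider[open]; B:fork[blocks] ⇒ blocked
All paths are blocked; T ⊥ K | {B, E, H} holds.

Yes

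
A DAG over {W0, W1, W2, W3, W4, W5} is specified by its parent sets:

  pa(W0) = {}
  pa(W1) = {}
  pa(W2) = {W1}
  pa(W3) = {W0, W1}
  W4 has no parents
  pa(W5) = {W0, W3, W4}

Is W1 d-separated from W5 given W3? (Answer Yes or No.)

No

2 paths connect W1 and W5; each must be blocked for d-separation to hold:
  1. W1 → W3 ← W0 → W5 — W3:collider[open]; W0:fork[open] ⇒ active
  2. W1 → W3 → W5 — W3:chain[blocks] ⇒ blocked
Since the path W1 → W3 ← W0 → W5 is active, W1 and W5 are not d-separated given {W3}.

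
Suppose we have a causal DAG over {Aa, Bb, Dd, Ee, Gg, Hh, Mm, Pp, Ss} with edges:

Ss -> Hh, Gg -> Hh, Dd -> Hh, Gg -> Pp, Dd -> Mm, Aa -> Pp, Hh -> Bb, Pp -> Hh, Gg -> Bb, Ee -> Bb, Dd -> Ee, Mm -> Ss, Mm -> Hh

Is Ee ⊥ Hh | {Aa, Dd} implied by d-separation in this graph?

Yes

Enumerating the 6 paths from Ee to Hh and testing each for blocking by {Aa, Dd}:
Path 1: Ee ← Dd → Mm → Ss → Hh
  Dd is a fork here and Dd is conditioned on, so the path is blocked at Dd.
Path 2: Ee ← Dd → Mm → Hh
  Dd is a fork here and Dd is conditioned on, so the path is blocked at Dd.
Path 3: Ee ← Dd → Hh
  Dd is a fork here and Dd is conditioned on, so the path is blocked at Dd.
Path 4: Ee → Bb ← Gg → Hh
  Bb is a collider here and neither Bb nor any of its descendants is conditioned on, so the collider stays closed — the path is blocked at Bb.
Path 5: Ee → Bb ← Gg → Pp → Hh
  Bb is a collider here and neither Bb nor any of its descendants is conditioned on, so the collider stays closed — the path is blocked at Bb.
Path 6: Ee → Bb ← Hh
  Bb is a collider here and neither Bb nor any of its descendants is conditioned on, so the collider stays closed — the path is blocked at Bb.
Every path is blocked, so Ee and Hh are d-separated given {Aa, Dd}.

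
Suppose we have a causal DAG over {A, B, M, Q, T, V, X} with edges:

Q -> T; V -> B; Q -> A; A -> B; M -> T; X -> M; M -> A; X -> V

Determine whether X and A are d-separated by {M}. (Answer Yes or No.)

Yes

3 paths connect X and A; each must be blocked for d-separation to hold:
  1. X → V → B ← A — V:chain[open]; B:collider[blocks] ⇒ blocked
  2. X → M → T ← Q → A — M:chain[blocks]; T:collider[blocks]; Q:fork[open] ⇒ blocked
  3. X → M → A — M:chain[blocks] ⇒ blocked
Every path is blocked, so X and A are d-separated given {M}.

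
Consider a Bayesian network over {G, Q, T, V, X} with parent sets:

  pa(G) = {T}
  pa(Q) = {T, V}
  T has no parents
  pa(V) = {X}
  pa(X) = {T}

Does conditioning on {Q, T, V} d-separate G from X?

Yes

Enumerating the 2 paths from G to X and testing each for blocking by {Q, T, V}:
Path 1: G ← T → X
  T is a fork here and T is conditioned on, so the path is blocked at T.
Path 2: G ← T → Q ← V ← X
  T is a fork here and T is conditioned on, so the path is blocked at T.
All paths are blocked; G ⊥ X | {Q, T, V} holds.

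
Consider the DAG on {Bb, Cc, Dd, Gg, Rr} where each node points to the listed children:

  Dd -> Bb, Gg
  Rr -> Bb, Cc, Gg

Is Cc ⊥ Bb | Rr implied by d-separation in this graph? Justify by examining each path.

Enumerating the 2 paths from Cc to Bb and testing each for blocking by {Rr}:
  1. Cc ← Rr → Bb — Rr:fork[blocks] ⇒ blocked
  2. Cc ← Rr → Gg ← Dd → Bb — Rr:fork[blocks]; Gg:collider[blocks]; Dd:fork[open] ⇒ blocked
Since every path is blocked, d-separation holds.

Yes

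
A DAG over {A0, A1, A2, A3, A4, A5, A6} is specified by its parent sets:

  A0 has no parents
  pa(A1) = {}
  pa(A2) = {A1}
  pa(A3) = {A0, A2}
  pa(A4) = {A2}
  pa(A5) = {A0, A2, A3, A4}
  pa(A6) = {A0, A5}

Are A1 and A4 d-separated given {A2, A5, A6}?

Yes

We examine all 5 paths between A1 and A4:
  1. A1 → A2 → A4 — A2:chain[blocks] ⇒ blocked
  2. A1 → A2 → A3 ← A0 → A5 ← A4 — A2:chain[blocks]; A3:collider[open]; A0:fork[open]; A5:collider[open] ⇒ blocked
  3. A1 → A2 → A3 ← A0 → A6 ← A5 ← A4 — A2:chain[blocks]; A3:collider[open]; A0:fork[open]; A6:collider[open]; A5:chain[blocks] ⇒ blocked
  4. A1 → A2 → A3 → A5 ← A4 — A2:chain[blocks]; A3:chain[open]; A5:collider[open] ⇒ blocked
  5. A1 → A2 → A5 ← A4 — A2:chain[blocks]; A5:collider[open] ⇒ blocked
Since every path is blocked, d-separation holds.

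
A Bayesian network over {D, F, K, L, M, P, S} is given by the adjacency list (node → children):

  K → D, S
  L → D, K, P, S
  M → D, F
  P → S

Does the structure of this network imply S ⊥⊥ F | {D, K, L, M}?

Yes

We examine all 6 paths between S and F:
Path 1: S ← L → D ← M → F
  L is a fork here and L is conditioned on, so the path is blocked at L.
Path 2: S ← L → K → D ← M → F
  L is a fork here and L is conditioned on, so the path is blocked at L.
Path 3: S ← K ← L → D ← M → F
  K is a chain here and K is conditioned on, so the path is blocked at K.
Path 4: S ← K → D ← M → F
  K is a fork here and K is conditioned on, so the path is blocked at K.
Path 5: S ← P ← L → D ← M → F
  L is a fork here and L is conditioned on, so the path is blocked at L.
Path 6: S ← P ← L → K → D ← M → F
  L is a fork here and L is conditioned on, so the path is blocked at L.
All paths are blocked; S ⊥ F | {D, K, L, M} holds.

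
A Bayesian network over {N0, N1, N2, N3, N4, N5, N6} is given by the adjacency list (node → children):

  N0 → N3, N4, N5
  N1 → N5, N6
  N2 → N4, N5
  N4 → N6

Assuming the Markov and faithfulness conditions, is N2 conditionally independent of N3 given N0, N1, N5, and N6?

Yes — N2 and N3 are d-separated given {N0, N1, N5, N6}.

4 paths connect N2 and N3; each must be blocked for d-separation to hold:
Path 1: N2 → N4 ← N0 → N3
  N0 is a fork here and N0 is conditioned on, so the path is blocked at N0.
Path 2: N2 → N4 → N6 ← N1 → N5 ← N0 → N3
  N1 is a fork here and N1 is conditioned on, so the path is blocked at N1.
Path 3: N2 → N5 ← N0 → N3
  N0 is a fork here and N0 is conditioned on, so the path is blocked at N0.
Path 4: N2 → N5 ← N1 → N6 ← N4 ← N0 → N3
  N1 is a fork here and N1 is conditioned on, so the path is blocked at N1.
All paths are blocked; N2 ⊥ N3 | {N0, N1, N5, N6} holds.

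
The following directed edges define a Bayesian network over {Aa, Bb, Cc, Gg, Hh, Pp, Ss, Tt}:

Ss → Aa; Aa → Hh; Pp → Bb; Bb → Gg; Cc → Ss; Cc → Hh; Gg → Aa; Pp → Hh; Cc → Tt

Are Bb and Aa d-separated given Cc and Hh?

3 paths connect Bb and Aa; each must be blocked for d-separation to hold:
Path 1: Bb → Gg → Aa
  Gg is a chain and Gg is not conditioned on — no node blocks this path, so it is active.
Path 2: Bb ← Pp → Hh ← Aa
  Pp is a fork and Pp is not conditioned on; Hh is a collider and Hh is conditioned on, which opens it — no node blocks this path, so it is active.
Path 3: Bb ← Pp → Hh ← Cc → Ss → Aa
  Cc is a fork here and Cc is conditioned on, so the path is blocked at Cc.
Because an active path exists, Bb and Aa are not d-separated.

No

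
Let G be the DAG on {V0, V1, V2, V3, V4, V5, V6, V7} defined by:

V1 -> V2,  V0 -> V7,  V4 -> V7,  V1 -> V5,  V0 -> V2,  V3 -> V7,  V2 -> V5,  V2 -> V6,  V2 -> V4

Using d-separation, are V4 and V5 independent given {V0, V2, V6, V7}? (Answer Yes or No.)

Yes

There are 4 undirected paths between V4 and V5; checking each against the conditioning set {V0, V2, V6, V7}:
Path 1: V4 ← V2 ← V1 → V5
  V2 is a chain here and V2 is conditioned on, so the path is blocked at V2.
Path 2: V4 ← V2 → V5
  V2 is a fork here and V2 is conditioned on, so the path is blocked at V2.
Path 3: V4 → V7 ← V0 → V2 ← V1 → V5
  V0 is a fork here and V0 is conditioned on, so the path is blocked at V0.
Path 4: V4 → V7 ← V0 → V2 → V5
  V0 is a fork here and V0 is conditioned on, so the path is blocked at V0.
Since every path is blocked, d-separation holds.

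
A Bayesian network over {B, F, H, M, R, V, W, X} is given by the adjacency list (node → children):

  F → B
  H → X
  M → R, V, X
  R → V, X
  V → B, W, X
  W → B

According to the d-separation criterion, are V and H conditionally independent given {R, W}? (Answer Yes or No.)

There are 5 undirected paths between V and H; checking each against the conditioning set {R, W}:
  1. V ← M → X ← H — M:fork[open]; X:collider[blocks] ⇒ blocked
  2. V ← M → R → X ← H — M:fork[open]; R:chain[blocks]; X:collider[blocks] ⇒ blocked
  3. V → X ← H — X:collider[blocks] ⇒ blocked
  4. V ← R ← M → X ← H — R:chain[blocks]; M:fork[open]; X:collider[blocks] ⇒ blocked
  5. V ← R → X ← H — R:fork[blocks]; X:collider[blocks] ⇒ blocked
All paths are blocked; V ⊥ H | {R, W} holds.

Yes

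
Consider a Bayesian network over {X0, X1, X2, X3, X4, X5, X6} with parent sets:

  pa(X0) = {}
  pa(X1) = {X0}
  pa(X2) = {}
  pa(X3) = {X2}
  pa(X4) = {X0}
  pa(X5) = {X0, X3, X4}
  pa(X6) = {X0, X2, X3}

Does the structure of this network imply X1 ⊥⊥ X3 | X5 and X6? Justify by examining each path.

No

4 paths connect X1 and X3; each must be blocked for d-separation to hold:
Path 1: X1 ← X0 → X4 → X5 ← X3
  X0 is a fork and X0 is not conditioned on; X4 is a chain and X4 is not conditioned on; X5 is a collider and X5 is conditioned on, which opens it — no node blocks this path, so it is active.
Path 2: X1 ← X0 → X6 ← X3
  X0 is a fork and X0 is not conditioned on; X6 is a collider and X6 is conditioned on, which opens it — no node blocks this path, so it is active.
Path 3: X1 ← X0 → X6 ← X2 → X3
  X0 is a fork and X0 is not conditioned on; X6 is a collider and X6 is conditioned on, which opens it; X2 is a fork and X2 is not conditioned on — no node blocks this path, so it is active.
Path 4: X1 ← X0 → X5 ← X3
  X0 is a fork and X0 is not conditioned on; X5 is a collider and X5 is conditioned on, which opens it — no node blocks this path, so it is active.
Because an active path exists, X1 and X3 are not d-separated.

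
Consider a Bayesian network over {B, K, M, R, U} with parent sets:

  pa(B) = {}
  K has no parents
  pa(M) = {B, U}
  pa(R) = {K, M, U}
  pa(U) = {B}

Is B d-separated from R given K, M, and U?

Yes

4 paths connect B and R; each must be blocked for d-separation to hold:
Path 1: B → U → R
  U is a chain here and U is conditioned on, so the path is blocked at U.
Path 2: B → U → M → R
  U is a chain here and U is conditioned on, so the path is blocked at U.
Path 3: B → M → R
  M is a chain here and M is conditioned on, so the path is blocked at M.
Path 4: B → M ← U → R
  U is a fork here and U is conditioned on, so the path is blocked at U.
Every path is blocked, so B and R are d-separated given {K, M, U}.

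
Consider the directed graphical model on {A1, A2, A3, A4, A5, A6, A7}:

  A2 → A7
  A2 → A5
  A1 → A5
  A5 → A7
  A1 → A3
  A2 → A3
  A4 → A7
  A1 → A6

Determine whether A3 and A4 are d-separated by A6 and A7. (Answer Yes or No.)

No

4 paths connect A3 and A4; each must be blocked for d-separation to hold:
  1. A3 ← A1 → A5 ← A2 → A7 ← A4 — A1:fork[open]; A5:collider[open]; A2:fork[open]; A7:collider[open] ⇒ active
  2. A3 ← A1 → A5 → A7 ← A4 — A1:fork[open]; A5:chain[open]; A7:collider[open] ⇒ active
  3. A3 ← A2 → A5 → A7 ← A4 — A2:fork[open]; A5:chain[open]; A7:collider[open] ⇒ active
  4. A3 ← A2 → A7 ← A4 — A2:fork[open]; A7:collider[open] ⇒ active
At least one path is unblocked, so d-separation fails.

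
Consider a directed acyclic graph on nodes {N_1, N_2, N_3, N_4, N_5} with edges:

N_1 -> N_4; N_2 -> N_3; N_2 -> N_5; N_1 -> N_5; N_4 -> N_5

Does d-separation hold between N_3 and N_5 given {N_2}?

The only undirected path from N_3 to N_5 is:
Path 1: N_3 ← N_2 → N_5
  N_2 is a fork here and N_2 is conditioned on, so the path is blocked at N_2.
Every path is blocked, so N_3 and N_5 are d-separated given {N_2}.

Yes — N_3 and N_5 are d-separated given {N_2}.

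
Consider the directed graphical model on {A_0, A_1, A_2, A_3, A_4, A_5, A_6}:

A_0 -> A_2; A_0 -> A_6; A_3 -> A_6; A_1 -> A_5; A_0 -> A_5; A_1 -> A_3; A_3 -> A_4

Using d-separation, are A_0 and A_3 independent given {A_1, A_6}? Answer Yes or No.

We examine all 2 paths between A_0 and A_3:
Path 1: A_0 → A_5 ← A_1 → A_3
  A_5 is a collider here and neither A_5 nor any of its descendants is conditioned on, so the collider stays closed — the path is blocked at A_5.
Path 2: A_0 → A_6 ← A_3
  A_6 is a collider and A_6 is conditioned on, which opens it — no node blocks this path, so it is active.
Since the path A_0 → A_6 ← A_3 is active, A_0 and A_3 are not d-separated given {A_1, A_6}.

No — A_0 and A_3 are not d-separated given {A_1, A_6}.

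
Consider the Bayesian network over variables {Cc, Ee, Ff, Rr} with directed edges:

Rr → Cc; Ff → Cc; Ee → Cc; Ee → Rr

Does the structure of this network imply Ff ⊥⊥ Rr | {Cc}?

No — Ff and Rr are not d-separated given {Cc}.

There are 2 undirected paths between Ff and Rr; checking each against the conditioning set {Cc}:
Path 1: Ff → Cc ← Ee → Rr
  Cc is a collider and Cc is conditioned on, which opens it; Ee is a fork and Ee is not conditioned on — no node blocks this path, so it is active.
Path 2: Ff → Cc ← Rr
  Cc is a collider and Cc is conditioned on, which opens it — no node blocks this path, so it is active.
At least one path is unblocked, so d-separation fails.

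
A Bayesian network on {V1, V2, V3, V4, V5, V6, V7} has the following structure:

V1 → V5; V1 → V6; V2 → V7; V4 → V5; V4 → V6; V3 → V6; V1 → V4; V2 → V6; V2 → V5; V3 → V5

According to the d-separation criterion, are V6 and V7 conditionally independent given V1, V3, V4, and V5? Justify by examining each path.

No

There are 6 undirected paths between V6 and V7; checking each against the conditioning set {V1, V3, V4, V5}:
Path 1: V6 ← V1 → V4 → V5 ← V2 → V7
  V1 is a fork here and V1 is conditioned on, so the path is blocked at V1.
Path 2: V6 ← V1 → V5 ← V2 → V7
  V1 is a fork here and V1 is conditioned on, so the path is blocked at V1.
Path 3: V6 ← V4 ← V1 → V5 ← V2 → V7
  V4 is a chain here and V4 is conditioned on, so the path is blocked at V4.
Path 4: V6 ← V4 → V5 ← V2 → V7
  V4 is a fork here and V4 is conditioned on, so the path is blocked at V4.
Path 5: V6 ← V2 → V7
  V2 is a fork and V2 is not conditioned on — no node blocks this path, so it is active.
Path 6: V6 ← V3 → V5 ← V2 → V7
  V3 is a fork here and V3 is conditioned on, so the path is blocked at V3.
Since the path V6 ← V2 → V7 is active, V6 and V7 are not d-separated given {V1, V3, V4, V5}.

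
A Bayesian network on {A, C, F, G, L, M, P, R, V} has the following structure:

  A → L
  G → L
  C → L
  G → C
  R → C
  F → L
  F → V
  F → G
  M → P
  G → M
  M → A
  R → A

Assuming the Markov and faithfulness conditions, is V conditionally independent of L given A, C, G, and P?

6 paths connect V and L; each must be blocked for d-separation to hold:
Path 1: V ← F → L
  F is a fork and F is not conditioned on — no node blocks this path, so it is active.
Path 2: V ← F → G → L
  G is a chain here and G is conditioned on, so the path is blocked at G.
Path 3: V ← F → G → C ← R → A → L
  G is a chain here and G is conditioned on, so the path is blocked at G.
Path 4: V ← F → G → C → L
  G is a chain here and G is conditioned on, so the path is blocked at G.
Path 5: V ← F → G → M → A ← R → C → L
  G is a chain here and G is conditioned on, so the path is blocked at G.
Path 6: V ← F → G → M → A → L
  G is a chain here and G is conditioned on, so the path is blocked at G.
Since the path V ← F → L is active, V and L are not d-separated given {A, C, G, P}.

No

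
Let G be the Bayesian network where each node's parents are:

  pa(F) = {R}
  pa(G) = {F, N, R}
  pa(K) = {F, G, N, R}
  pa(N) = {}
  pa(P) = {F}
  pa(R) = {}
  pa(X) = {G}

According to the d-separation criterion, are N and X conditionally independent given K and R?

No

We examine all 6 paths between N and X:
Path 1: N → G → X
  G is a chain and G is not conditioned on — no node blocks this path, so it is active.
Path 2: N → K ← R → G → X
  R is a fork here and R is conditioned on, so the path is blocked at R.
Path 3: N → K ← R → F → G → X
  R is a fork here and R is conditioned on, so the path is blocked at R.
Path 4: N → K ← G → X
  K is a collider and K is conditioned on, which opens it; G is a fork and G is not conditioned on — no node blocks this path, so it is active.
Path 5: N → K ← F ← R → G → X
  R is a fork here and R is conditioned on, so the path is blocked at R.
Path 6: N → K ← F → G → X
  K is a collider and K is conditioned on, which opens it; F is a fork and F is not conditioned on; G is a chain and G is not conditioned on — no node blocks this path, so it is active.
Since the path N → G → X is active, N and X are not d-separated given {K, R}.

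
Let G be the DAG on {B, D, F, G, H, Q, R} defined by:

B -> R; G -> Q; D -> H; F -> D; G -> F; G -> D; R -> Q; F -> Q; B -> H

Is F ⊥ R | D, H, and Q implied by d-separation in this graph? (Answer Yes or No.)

We examine all 6 paths between F and R:
Path 1: F → D ← G → Q ← R
  D is a collider and D is conditioned on, which opens it; G is a fork and G is not conditioned on; Q is a collider and Q is conditioned on, which opens it — no node blocks this path, so it is active.
Path 2: F → D → H ← B → R
  D is a chain here and D is conditioned on, so the path is blocked at D.
Path 3: F ← G → D → H ← B → R
  D is a chain here and D is conditioned on, so the path is blocked at D.
Path 4: F ← G → Q ← R
  G is a fork and G is not conditioned on; Q is a collider and Q is conditioned on, which opens it — no node blocks this path, so it is active.
Path 5: F → Q ← R
  Q is a collider and Q is conditioned on, which opens it — no node blocks this path, so it is active.
Path 6: F → Q ← G → D → H ← B → R
  D is a chain here and D is conditioned on, so the path is blocked at D.
At least one path is unblocked, so d-separation fails.

No — F and R are not d-separated given {D, H, Q}.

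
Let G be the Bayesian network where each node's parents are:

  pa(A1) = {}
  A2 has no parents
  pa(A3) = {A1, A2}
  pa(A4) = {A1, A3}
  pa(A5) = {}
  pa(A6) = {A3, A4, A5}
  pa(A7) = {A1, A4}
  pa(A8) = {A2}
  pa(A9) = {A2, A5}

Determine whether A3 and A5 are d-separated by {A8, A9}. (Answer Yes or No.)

No

We examine all 5 paths between A3 and A5:
Path 1: A3 ← A2 → A9 ← A5
  A2 is a fork and A2 is not conditioned on; A9 is a collider and A9 is conditioned on, which opens it — no node blocks this path, so it is active.
Path 2: A3 → A6 ← A5
  A6 is a collider here and neither A6 nor any of its descendants is conditioned on, so the collider stays closed — the path is blocked at A6.
Path 3: A3 ← A1 → A7 ← A4 → A6 ← A5
  A7 is a collider here and neither A7 nor any of its descendants is conditioned on, so the collider stays closed — the path is blocked at A7.
Path 4: A3 ← A1 → A4 → A6 ← A5
  A6 is a collider here and neither A6 nor any of its descendants is conditioned on, so the collider stays closed — the path is blocked at A6.
Path 5: A3 → A4 → A6 ← A5
  A6 is a collider here and neither A6 nor any of its descendants is conditioned on, so the collider stays closed — the path is blocked at A6.
At least one path is unblocked, so d-separation fails.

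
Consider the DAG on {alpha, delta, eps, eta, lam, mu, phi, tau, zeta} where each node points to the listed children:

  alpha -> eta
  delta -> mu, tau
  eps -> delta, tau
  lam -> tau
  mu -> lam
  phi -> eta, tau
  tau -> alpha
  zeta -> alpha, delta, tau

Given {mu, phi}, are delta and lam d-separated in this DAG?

Yes

We examine all 6 paths between delta and lam:
  1. delta ← eps → tau ← lam — eps:fork[open]; tau:collider[blocks] ⇒ blocked
  2. delta ← zeta → tau ← lam — zeta:fork[open]; tau:collider[blocks] ⇒ blocked
  3. delta ← zeta → alpha → eta ← phi → tau ← lam — zeta:fork[open]; alpha:chain[open]; eta:collider[blocks]; phi:fork[blocks]; tau:collider[blocks] ⇒ blocked
  4. delta ← zeta → alpha ← tau ← lam — zeta:fork[open]; alpha:collider[blocks]; tau:chain[open] ⇒ blocked
  5. delta → tau ← lam — tau:collider[blocks] ⇒ blocked
  6. delta → mu → lam — mu:chain[blocks] ⇒ blocked
Since every path is blocked, d-separation holds.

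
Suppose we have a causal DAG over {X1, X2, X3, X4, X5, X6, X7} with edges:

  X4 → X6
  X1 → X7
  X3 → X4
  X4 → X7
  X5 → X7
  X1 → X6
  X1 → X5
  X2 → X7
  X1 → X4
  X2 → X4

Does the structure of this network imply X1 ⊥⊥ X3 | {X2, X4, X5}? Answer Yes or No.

No

There are 6 undirected paths between X1 and X3; checking each against the conditioning set {X2, X4, X5}:
Path 1: X1 → X4 ← X3
  X4 is a collider and X4 is conditioned on, which opens it — no node blocks this path, so it is active.
Path 2: X1 → X5 → X7 ← X4 ← X3
  X5 is a chain here and X5 is conditioned on, so the path is blocked at X5.
Path 3: X1 → X5 → X7 ← X2 → X4 ← X3
  X5 is a chain here and X5 is conditioned on, so the path is blocked at X5.
Path 4: X1 → X7 ← X4 ← X3
  X7 is a collider here and neither X7 nor any of its descendants is conditioned on, so the collider stays closed — the path is blocked at X7.
Path 5: X1 → X7 ← X2 → X4 ← X3
  X7 is a collider here and neither X7 nor any of its descendants is conditioned on, so the collider stays closed — the path is blocked at X7.
Path 6: X1 → X6 ← X4 ← X3
  X6 is a collider here and neither X6 nor any of its descendants is conditioned on, so the collider stays closed — the path is blocked at X6.
Because an active path exists, X1 and X3 are not d-separated.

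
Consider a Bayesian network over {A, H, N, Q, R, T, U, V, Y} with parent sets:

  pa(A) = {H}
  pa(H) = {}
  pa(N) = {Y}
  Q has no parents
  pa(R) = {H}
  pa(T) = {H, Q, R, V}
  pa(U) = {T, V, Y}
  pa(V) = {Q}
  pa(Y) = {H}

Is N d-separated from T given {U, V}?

No

5 paths connect N and T; each must be blocked for d-separation to hold:
  1. N ← Y → U ← V ← Q → T — Y:fork[open]; U:collider[open]; V:chain[blocks]; Q:fork[open] ⇒ blocked
  2. N ← Y → U ← V → T — Y:fork[open]; U:collider[open]; V:fork[blocks] ⇒ blocked
  3. N ← Y → U ← T — Y:fork[open]; U:collider[open] ⇒ active
  4. N ← Y ← H → R → T — Y:chain[open]; H:fork[open]; R:chain[open] ⇒ active
  5. N ← Y ← H → T — Y:chain[open]; H:fork[open] ⇒ active
Because an active path exists, N and T are not d-separated.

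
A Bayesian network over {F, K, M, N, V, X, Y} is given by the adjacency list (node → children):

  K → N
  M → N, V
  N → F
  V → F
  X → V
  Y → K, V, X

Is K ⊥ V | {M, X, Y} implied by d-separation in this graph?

There are 4 undirected paths between K and V; checking each against the conditioning set {M, X, Y}:
Path 1: K → N ← M → V
  N is a collider here and neither N nor any of its descendants is conditioned on, so the collider stays closed — the path is blocked at N.
Path 2: K → N → F ← V
  F is a collider here and neither F nor any of its descendants is conditioned on, so the collider stays closed — the path is blocked at F.
Path 3: K ← Y → V
  Y is a fork here and Y is conditioned on, so the path is blocked at Y.
Path 4: K ← Y → X → V
  Y is a fork here and Y is conditioned on, so the path is blocked at Y.
Since every path is blocked, d-separation holds.

Yes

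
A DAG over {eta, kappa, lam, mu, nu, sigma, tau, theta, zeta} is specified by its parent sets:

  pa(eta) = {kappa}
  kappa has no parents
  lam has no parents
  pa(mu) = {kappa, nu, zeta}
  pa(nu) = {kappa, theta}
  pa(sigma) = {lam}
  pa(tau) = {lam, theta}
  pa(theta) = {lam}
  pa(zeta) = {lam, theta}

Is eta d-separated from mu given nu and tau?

We examine all 5 paths between eta and mu:
  1. eta ← kappa → mu — kappa:fork[open] ⇒ active
  2. eta ← kappa → nu ← theta ← lam → zeta → mu — kappa:fork[open]; nu:collider[open]; theta:chain[open]; lam:fork[open]; zeta:chain[open] ⇒ active
  3. eta ← kappa → nu ← theta → tau ← lam → zeta → mu — kappa:fork[open]; nu:collider[open]; theta:fork[open]; tau:collider[open]; lam:fork[open]; zeta:chain[open] ⇒ active
  4. eta ← kappa → nu ← theta → zeta → mu — kappa:fork[open]; nu:collider[open]; theta:fork[open]; zeta:chain[open] ⇒ active
  5. eta ← kappa → nu → mu — kappa:fork[open]; nu:chain[blocks] ⇒ blocked
At least one path is unblocked, so d-separation fails.

No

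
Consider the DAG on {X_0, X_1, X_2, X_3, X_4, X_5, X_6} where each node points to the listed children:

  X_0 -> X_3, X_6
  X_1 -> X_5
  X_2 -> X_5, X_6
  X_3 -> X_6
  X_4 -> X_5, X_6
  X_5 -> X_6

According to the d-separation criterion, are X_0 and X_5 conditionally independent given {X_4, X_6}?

6 paths connect X_0 and X_5; each must be blocked for d-separation to hold:
  1. X_0 → X_3 → X_6 ← X_5 — X_3:chain[open]; X_6:collider[open] ⇒ active
  2. X_0 → X_3 → X_6 ← X_4 → X_5 — X_3:chain[open]; X_6:collider[open]; X_4:fork[blocks] ⇒ blocked
  3. X_0 → X_3 → X_6 ← X_2 → X_5 — X_3:chain[open]; X_6:collider[open]; X_2:fork[open] ⇒ active
  4. X_0 → X_6 ← X_5 — X_6:collider[open] ⇒ active
  5. X_0 → X_6 ← X_4 → X_5 — X_6:collider[open]; X_4:fork[blocks] ⇒ blocked
  6. X_0 → X_6 ← X_2 → X_5 — X_6:collider[open]; X_2:fork[open] ⇒ active
At least one path is unblocked, so d-separation fails.

No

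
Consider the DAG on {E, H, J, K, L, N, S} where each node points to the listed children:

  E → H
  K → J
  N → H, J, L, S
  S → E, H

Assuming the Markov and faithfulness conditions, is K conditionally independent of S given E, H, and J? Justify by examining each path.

3 paths connect K and S; each must be blocked for d-separation to hold:
  1. K → J ← N → S — J:collider[open]; N:fork[open] ⇒ active
  2. K → J ← N → H ← E ← S — J:collider[open]; N:fork[open]; H:collider[open]; E:chain[blocks] ⇒ blocked
  3. K → J ← N → H ← S — J:collider[open]; N:fork[open]; H:collider[open] ⇒ active
At least one path is unblocked, so d-separation fails.

No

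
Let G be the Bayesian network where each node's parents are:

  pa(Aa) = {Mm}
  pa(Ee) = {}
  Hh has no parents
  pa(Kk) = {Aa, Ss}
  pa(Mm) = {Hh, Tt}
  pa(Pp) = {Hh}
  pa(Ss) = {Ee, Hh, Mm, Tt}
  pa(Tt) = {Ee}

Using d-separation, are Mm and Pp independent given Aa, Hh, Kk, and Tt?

Yes — Mm and Pp are d-separated given {Aa, Hh, Kk, Tt}.

5 paths connect Mm and Pp; each must be blocked for d-separation to hold:
  1. Mm → Aa → Kk ← Ss ← Hh → Pp — Aa:chain[blocks]; Kk:collider[open]; Ss:chain[open]; Hh:fork[blocks] ⇒ blocked
  2. Mm ← Tt ← Ee → Ss ← Hh → Pp — Tt:chain[blocks]; Ee:fork[open]; Ss:collider[open]; Hh:fork[blocks] ⇒ blocked
  3. Mm ← Tt → Ss ← Hh → Pp — Tt:fork[blocks]; Ss:collider[open]; Hh:fork[blocks] ⇒ blocked
  4. Mm → Ss ← Hh → Pp — Ss:collider[open]; Hh:fork[blocks] ⇒ blocked
  5. Mm ← Hh → Pp — Hh:fork[blocks] ⇒ blocked
All paths are blocked; Mm ⊥ Pp | {Aa, Hh, Kk, Tt} holds.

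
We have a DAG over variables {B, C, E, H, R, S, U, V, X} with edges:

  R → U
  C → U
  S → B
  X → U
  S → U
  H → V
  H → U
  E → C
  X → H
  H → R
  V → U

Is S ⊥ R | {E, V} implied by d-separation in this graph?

4 paths connect S and R; each must be blocked for d-separation to hold:
Path 1: S → U ← X → H → R
  U is a collider here and neither U nor any of its descendants is conditioned on, so the collider stays closed — the path is blocked at U.
Path 2: S → U ← V ← H → R
  U is a collider here and neither U nor any of its descendants is conditioned on, so the collider stays closed — the path is blocked at U.
Path 3: S → U ← H → R
  U is a collider here and neither U nor any of its descendants is conditioned on, so the collider stays closed — the path is blocked at U.
Path 4: S → U ← R
  U is a collider here and neither U nor any of its descendants is conditioned on, so the collider stays closed — the path is blocked at U.
All paths are blocked; S ⊥ R | {E, V} holds.

Yes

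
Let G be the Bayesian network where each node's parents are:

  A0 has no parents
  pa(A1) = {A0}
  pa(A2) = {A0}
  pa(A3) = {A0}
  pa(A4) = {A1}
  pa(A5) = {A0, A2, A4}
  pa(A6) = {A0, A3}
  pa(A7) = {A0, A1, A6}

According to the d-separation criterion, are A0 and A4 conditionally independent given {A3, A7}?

Enumerating the 6 paths from A0 to A4 and testing each for blocking by {A3, A7}:
Path 1: A0 → A7 ← A1 → A4
  A7 is a collider and A7 is conditioned on, which opens it; A1 is a fork and A1 is not conditioned on — no node blocks this path, so it is active.
Path 2: A0 → A1 → A4
  A1 is a chain and A1 is not conditioned on — no node blocks this path, so it is active.
Path 3: A0 → A2 → A5 ← A4
  A5 is a collider here and neither A5 nor any of its descendants is conditioned on, so the collider stays closed — the path is blocked at A5.
Path 4: A0 → A3 → A6 → A7 ← A1 → A4
  A3 is a chain here and A3 is conditioned on, so the path is blocked at A3.
Path 5: A0 → A6 → A7 ← A1 → A4
  A6 is a chain and A6 is not conditioned on; A7 is a collider and A7 is conditioned on, which opens it; A1 is a fork and A1 is not conditioned on — no node blocks this path, so it is active.
Path 6: A0 → A5 ← A4
  A5 is a collider here and neither A5 nor any of its descendants is conditioned on, so the collider stays closed — the path is blocked at A5.
At least one path is unblocked, so d-separation fails.

No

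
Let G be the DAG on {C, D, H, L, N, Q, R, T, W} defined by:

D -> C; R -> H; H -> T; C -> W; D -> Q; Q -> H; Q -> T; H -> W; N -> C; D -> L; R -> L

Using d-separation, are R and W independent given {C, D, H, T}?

6 paths connect R and W; each must be blocked for d-separation to hold:
Path 1: R → L ← D → Q → H → W
  L is a collider here and neither L nor any of its descendants is conditioned on, so the collider stays closed — the path is blocked at L.
Path 2: R → L ← D → Q → T ← H → W
  L is a collider here and neither L nor any of its descendants is conditioned on, so the collider stays closed — the path is blocked at L.
Path 3: R → L ← D → C → W
  L is a collider here and neither L nor any of its descendants is conditioned on, so the collider stays closed — the path is blocked at L.
Path 4: R → H ← Q ← D → C → W
  D is a fork here and D is conditioned on, so the path is blocked at D.
Path 5: R → H → W
  H is a chain here and H is conditioned on, so the path is blocked at H.
Path 6: R → H → T ← Q ← D → C → W
  H is a chain here and H is conditioned on, so the path is blocked at H.
All paths are blocked; R ⊥ W | {C, D, H, T} holds.

Yes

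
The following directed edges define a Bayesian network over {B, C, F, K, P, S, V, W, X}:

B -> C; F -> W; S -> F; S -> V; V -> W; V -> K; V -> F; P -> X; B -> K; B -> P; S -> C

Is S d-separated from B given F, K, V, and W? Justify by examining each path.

Yes — S and B are d-separated given {F, K, V, W}.

We examine all 4 paths between S and B:
Path 1: S → F → W ← V → K ← B
  F is a chain here and F is conditioned on, so the path is blocked at F.
Path 2: S → F ← V → K ← B
  V is a fork here and V is conditioned on, so the path is blocked at V.
Path 3: S → C ← B
  C is a collider here and neither C nor any of its descendants is conditioned on, so the collider stays closed — the path is blocked at C.
Path 4: S → V → K ← B
  V is a chain here and V is conditioned on, so the path is blocked at V.
Every path is blocked, so S and B are d-separated given {F, K, V, W}.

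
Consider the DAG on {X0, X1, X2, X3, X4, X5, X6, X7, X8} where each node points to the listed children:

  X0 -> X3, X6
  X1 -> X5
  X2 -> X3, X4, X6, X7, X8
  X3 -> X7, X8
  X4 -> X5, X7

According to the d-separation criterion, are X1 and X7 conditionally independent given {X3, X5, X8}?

Enumerating the 5 paths from X1 to X7 and testing each for blocking by {X3, X5, X8}:
Path 1: X1 → X5 ← X4 ← X2 → X6 ← X0 → X3 → X7
  X6 is a collider here and neither X6 nor any of its descendants is conditioned on, so the collider stays closed — the path is blocked at X6.
Path 2: X1 → X5 ← X4 ← X2 → X8 ← X3 → X7
  X3 is a fork here and X3 is conditioned on, so the path is blocked at X3.
Path 3: X1 → X5 ← X4 ← X2 → X3 → X7
  X3 is a chain here and X3 is conditioned on, so the path is blocked at X3.
Path 4: X1 → X5 ← X4 ← X2 → X7
  X5 is a collider and X5 is conditioned on, which opens it; X4 is a chain and X4 is not conditioned on; X2 is a fork and X2 is not conditioned on — no node blocks this path, so it is active.
Path 5: X1 → X5 ← X4 → X7
  X5 is a collider and X5 is conditioned on, which opens it; X4 is a fork and X4 is not conditioned on — no node blocks this path, so it is active.
At least one path is unblocked, so d-separation fails.

No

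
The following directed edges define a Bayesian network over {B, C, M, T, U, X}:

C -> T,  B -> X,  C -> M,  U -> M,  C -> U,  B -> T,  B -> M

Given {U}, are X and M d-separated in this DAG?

There are 3 undirected paths between X and M; checking each against the conditioning set {U}:
Path 1: X ← B → T ← C → U → M
  T is a collider here and neither T nor any of its descendants is conditioned on, so the collider stays closed — the path is blocked at T.
Path 2: X ← B → T ← C → M
  T is a collider here and neither T nor any of its descendants is conditioned on, so the collider stays closed — the path is blocked at T.
Path 3: X ← B → M
  B is a fork and B is not conditioned on — no node blocks this path, so it is active.
Since the path X ← B → M is active, X and M are not d-separated given {U}.

No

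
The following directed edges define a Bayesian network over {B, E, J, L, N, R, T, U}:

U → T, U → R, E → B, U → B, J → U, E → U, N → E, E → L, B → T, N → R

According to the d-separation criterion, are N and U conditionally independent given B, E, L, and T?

We examine all 4 paths between N and U:
Path 1: N → R ← U
  R is a collider here and neither R nor any of its descendants is conditioned on, so the collider stays closed — the path is blocked at R.
Path 2: N → E → U
  E is a chain here and E is conditioned on, so the path is blocked at E.
Path 3: N → E → B ← U
  E is a chain here and E is conditioned on, so the path is blocked at E.
Path 4: N → E → B → T ← U
  E is a chain here and E is conditioned on, so the path is blocked at E.
Every path is blocked, so N and U are d-separated given {B, E, L, T}.

Yes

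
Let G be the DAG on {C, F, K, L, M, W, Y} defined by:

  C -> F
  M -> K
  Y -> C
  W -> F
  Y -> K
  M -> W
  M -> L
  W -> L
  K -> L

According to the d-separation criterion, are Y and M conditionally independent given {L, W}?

No

6 paths connect Y and M; each must be blocked for d-separation to hold:
  1. Y → C → F ← W ← M — C:chain[open]; F:collider[blocks]; W:chain[blocks] ⇒ blocked
  2. Y → C → F ← W → L ← K ← M — C:chain[open]; F:collider[blocks]; W:fork[blocks]; L:collider[open]; K:chain[open] ⇒ blocked
  3. Y → C → F ← W → L ← M — C:chain[open]; F:collider[blocks]; W:fork[blocks]; L:collider[open] ⇒ blocked
  4. Y → K ← M — K:collider[open] ⇒ active
  5. Y → K → L ← M — K:chain[open]; L:collider[open] ⇒ active
  6. Y → K → L ← W ← M — K:chain[open]; L:collider[open]; W:chain[blocks] ⇒ blocked
Because an active path exists, Y and M are not d-separated.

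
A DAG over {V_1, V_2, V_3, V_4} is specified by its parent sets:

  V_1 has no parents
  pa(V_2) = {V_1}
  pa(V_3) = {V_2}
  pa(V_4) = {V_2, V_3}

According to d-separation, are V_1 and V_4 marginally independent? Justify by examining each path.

No — V_1 and V_4 are not d-separated given ∅.

Enumerating the 2 paths from V_1 to V_4 and testing each for blocking by ∅:
Path 1: V_1 → V_2 → V_3 → V_4
  V_2 is a chain and V_2 is not conditioned on; V_3 is a chain and V_3 is not conditioned on — no node blocks this path, so it is active.
Path 2: V_1 → V_2 → V_4
  V_2 is a chain and V_2 is not conditioned on — no node blocks this path, so it is active.
At least one path is unblocked, so d-separation fails.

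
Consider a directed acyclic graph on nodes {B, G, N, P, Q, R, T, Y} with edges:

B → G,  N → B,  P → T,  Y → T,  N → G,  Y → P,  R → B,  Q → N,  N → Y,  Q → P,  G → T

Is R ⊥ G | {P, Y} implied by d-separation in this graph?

No

We examine all 6 paths between R and G:
Path 1: R → B → G
  B is a chain and B is not conditioned on — no node blocks this path, so it is active.
Path 2: R → B ← N → G
  B is a collider here and neither B nor any of its descendants is conditioned on, so the collider stays closed — the path is blocked at B.
Path 3: R → B ← N → Y → T ← G
  B is a collider here and neither B nor any of its descendants is conditioned on, so the collider stays closed — the path is blocked at B.
Path 4: R → B ← N → Y → P → T ← G
  B is a collider here and neither B nor any of its descendants is conditioned on, so the collider stays closed — the path is blocked at B.
Path 5: R → B ← N ← Q → P ← Y → T ← G
  B is a collider here and neither B nor any of its descendants is conditioned on, so the collider stays closed — the path is blocked at B.
Path 6: R → B ← N ← Q → P → T ← G
  B is a collider here and neither B nor any of its descendants is conditioned on, so the collider stays closed — the path is blocked at B.
At least one path is unblocked, so d-separation fails.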